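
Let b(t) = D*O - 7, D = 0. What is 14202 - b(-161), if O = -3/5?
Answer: 14209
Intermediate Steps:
O = -⅗ (O = -3*⅕ = -⅗ ≈ -0.60000)
b(t) = -7 (b(t) = 0*(-⅗) - 7 = 0 - 7 = -7)
14202 - b(-161) = 14202 - 1*(-7) = 14202 + 7 = 14209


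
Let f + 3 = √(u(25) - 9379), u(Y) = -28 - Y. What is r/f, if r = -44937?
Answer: 14979/1049 + 29958*I*√262/1049 ≈ 14.279 + 462.26*I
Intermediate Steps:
f = -3 + 6*I*√262 (f = -3 + √((-28 - 1*25) - 9379) = -3 + √((-28 - 25) - 9379) = -3 + √(-53 - 9379) = -3 + √(-9432) = -3 + 6*I*√262 ≈ -3.0 + 97.119*I)
r/f = -44937/(-3 + 6*I*√262)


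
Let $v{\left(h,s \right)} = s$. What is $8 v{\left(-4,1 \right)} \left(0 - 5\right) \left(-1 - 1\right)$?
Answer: $80$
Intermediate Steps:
$8 v{\left(-4,1 \right)} \left(0 - 5\right) \left(-1 - 1\right) = 8 \cdot 1 \left(0 - 5\right) \left(-1 - 1\right) = 8 \left(\left(-5\right) \left(-2\right)\right) = 8 \cdot 10 = 80$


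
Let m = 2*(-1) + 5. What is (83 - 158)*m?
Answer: -225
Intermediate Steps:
m = 3 (m = -2 + 5 = 3)
(83 - 158)*m = (83 - 158)*3 = -75*3 = -225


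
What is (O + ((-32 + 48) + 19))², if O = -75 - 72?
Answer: 12544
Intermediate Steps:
O = -147
(O + ((-32 + 48) + 19))² = (-147 + ((-32 + 48) + 19))² = (-147 + (16 + 19))² = (-147 + 35)² = (-112)² = 12544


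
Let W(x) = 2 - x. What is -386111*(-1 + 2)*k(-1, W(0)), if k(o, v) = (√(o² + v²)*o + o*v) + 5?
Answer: -1158333 + 386111*√5 ≈ -2.9496e+5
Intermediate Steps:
k(o, v) = 5 + o*v + o*√(o² + v²) (k(o, v) = (o*√(o² + v²) + o*v) + 5 = (o*v + o*√(o² + v²)) + 5 = 5 + o*v + o*√(o² + v²))
-386111*(-1 + 2)*k(-1, W(0)) = -386111*(-1 + 2)*(5 - (2 - 1*0) - √((-1)² + (2 - 1*0)²)) = -386111*(5 - (2 + 0) - √(1 + (2 + 0)²)) = -386111*(5 - 1*2 - √(1 + 2²)) = -386111*(5 - 2 - √(1 + 4)) = -386111*(5 - 2 - √5) = -386111*(3 - √5) = -1158333 + 386111*√5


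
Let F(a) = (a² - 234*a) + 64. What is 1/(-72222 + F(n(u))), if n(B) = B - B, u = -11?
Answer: -1/72158 ≈ -1.3858e-5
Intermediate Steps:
n(B) = 0
F(a) = 64 + a² - 234*a
1/(-72222 + F(n(u))) = 1/(-72222 + (64 + 0² - 234*0)) = 1/(-72222 + (64 + 0 + 0)) = 1/(-72222 + 64) = 1/(-72158) = -1/72158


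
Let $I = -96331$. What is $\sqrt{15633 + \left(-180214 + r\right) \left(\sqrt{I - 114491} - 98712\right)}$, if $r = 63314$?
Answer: $\sqrt{11539448433 - 116900 i \sqrt{210822}} \approx 1.0742 \cdot 10^{5} - 249.8 i$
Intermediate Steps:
$\sqrt{15633 + \left(-180214 + r\right) \left(\sqrt{I - 114491} - 98712\right)} = \sqrt{15633 + \left(-180214 + 63314\right) \left(\sqrt{-96331 - 114491} - 98712\right)} = \sqrt{15633 - 116900 \left(\sqrt{-210822} - 98712\right)} = \sqrt{15633 - 116900 \left(i \sqrt{210822} - 98712\right)} = \sqrt{15633 - 116900 \left(-98712 + i \sqrt{210822}\right)} = \sqrt{15633 + \left(11539432800 - 116900 i \sqrt{210822}\right)} = \sqrt{11539448433 - 116900 i \sqrt{210822}}$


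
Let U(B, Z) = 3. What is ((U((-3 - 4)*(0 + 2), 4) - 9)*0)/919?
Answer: 0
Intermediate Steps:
((U((-3 - 4)*(0 + 2), 4) - 9)*0)/919 = ((3 - 9)*0)/919 = -6*0*(1/919) = 0*(1/919) = 0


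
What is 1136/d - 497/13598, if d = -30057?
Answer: -30385657/408715086 ≈ -0.074344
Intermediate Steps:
1136/d - 497/13598 = 1136/(-30057) - 497/13598 = 1136*(-1/30057) - 497*1/13598 = -1136/30057 - 497/13598 = -30385657/408715086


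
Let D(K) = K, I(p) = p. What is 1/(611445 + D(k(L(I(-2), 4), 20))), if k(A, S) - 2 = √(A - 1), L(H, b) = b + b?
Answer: 611447/373867433802 - √7/373867433802 ≈ 1.6355e-6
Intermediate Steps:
L(H, b) = 2*b
k(A, S) = 2 + √(-1 + A) (k(A, S) = 2 + √(A - 1) = 2 + √(-1 + A))
1/(611445 + D(k(L(I(-2), 4), 20))) = 1/(611445 + (2 + √(-1 + 2*4))) = 1/(611445 + (2 + √(-1 + 8))) = 1/(611445 + (2 + √7)) = 1/(611447 + √7)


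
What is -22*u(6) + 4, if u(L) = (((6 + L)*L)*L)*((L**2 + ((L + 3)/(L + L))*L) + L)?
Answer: -441932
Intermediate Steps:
u(L) = L**2*(6 + L)*(3/2 + L**2 + 3*L/2) (u(L) = ((L*(6 + L))*L)*((L**2 + ((3 + L)/((2*L)))*L) + L) = (L**2*(6 + L))*((L**2 + ((3 + L)*(1/(2*L)))*L) + L) = (L**2*(6 + L))*((L**2 + ((3 + L)/(2*L))*L) + L) = (L**2*(6 + L))*((L**2 + (3/2 + L/2)) + L) = (L**2*(6 + L))*((3/2 + L**2 + L/2) + L) = (L**2*(6 + L))*(3/2 + L**2 + 3*L/2) = L**2*(6 + L)*(3/2 + L**2 + 3*L/2))
-22*u(6) + 4 = -11*6**2*(18 + 2*6**3 + 15*6**2 + 21*6) + 4 = -11*36*(18 + 2*216 + 15*36 + 126) + 4 = -11*36*(18 + 432 + 540 + 126) + 4 = -11*36*1116 + 4 = -22*20088 + 4 = -441936 + 4 = -441932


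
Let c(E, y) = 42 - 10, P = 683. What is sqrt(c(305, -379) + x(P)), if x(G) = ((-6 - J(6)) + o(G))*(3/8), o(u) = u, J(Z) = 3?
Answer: sqrt(1139)/2 ≈ 16.875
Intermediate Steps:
c(E, y) = 32
x(G) = -27/8 + 3*G/8 (x(G) = ((-6 - 1*3) + G)*(3/8) = ((-6 - 3) + G)*(3*(1/8)) = (-9 + G)*(3/8) = -27/8 + 3*G/8)
sqrt(c(305, -379) + x(P)) = sqrt(32 + (-27/8 + (3/8)*683)) = sqrt(32 + (-27/8 + 2049/8)) = sqrt(32 + 1011/4) = sqrt(1139/4) = sqrt(1139)/2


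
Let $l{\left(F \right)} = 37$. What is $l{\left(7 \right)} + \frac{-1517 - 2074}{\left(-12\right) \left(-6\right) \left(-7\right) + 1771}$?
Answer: $\frac{6184}{181} \approx 34.166$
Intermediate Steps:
$l{\left(7 \right)} + \frac{-1517 - 2074}{\left(-12\right) \left(-6\right) \left(-7\right) + 1771} = 37 + \frac{-1517 - 2074}{\left(-12\right) \left(-6\right) \left(-7\right) + 1771} = 37 - \frac{3591}{72 \left(-7\right) + 1771} = 37 - \frac{3591}{-504 + 1771} = 37 - \frac{3591}{1267} = 37 - \frac{513}{181} = \frac{6184}{181}$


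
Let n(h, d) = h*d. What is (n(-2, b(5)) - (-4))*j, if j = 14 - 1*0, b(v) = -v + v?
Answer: 56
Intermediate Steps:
b(v) = 0
n(h, d) = d*h
j = 14 (j = 14 + 0 = 14)
(n(-2, b(5)) - (-4))*j = (0*(-2) - (-4))*14 = (0 - 1*(-4))*14 = (0 + 4)*14 = 4*14 = 56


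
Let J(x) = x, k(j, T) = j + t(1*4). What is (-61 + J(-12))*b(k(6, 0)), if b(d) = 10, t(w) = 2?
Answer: -730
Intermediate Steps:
k(j, T) = 2 + j (k(j, T) = j + 2 = 2 + j)
(-61 + J(-12))*b(k(6, 0)) = (-61 - 12)*10 = -73*10 = -730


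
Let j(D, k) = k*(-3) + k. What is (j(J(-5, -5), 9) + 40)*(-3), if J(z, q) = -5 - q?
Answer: -66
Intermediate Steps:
j(D, k) = -2*k (j(D, k) = -3*k + k = -2*k)
(j(J(-5, -5), 9) + 40)*(-3) = (-2*9 + 40)*(-3) = (-18 + 40)*(-3) = 22*(-3) = -66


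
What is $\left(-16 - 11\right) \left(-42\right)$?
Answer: $1134$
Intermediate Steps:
$\left(-16 - 11\right) \left(-42\right) = \left(-27\right) \left(-42\right) = 1134$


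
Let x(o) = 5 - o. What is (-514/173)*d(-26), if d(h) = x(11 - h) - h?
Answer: 3084/173 ≈ 17.827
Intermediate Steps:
d(h) = -6 (d(h) = (5 - (11 - h)) - h = (5 + (-11 + h)) - h = (-6 + h) - h = -6)
(-514/173)*d(-26) = -514/173*(-6) = 3084/173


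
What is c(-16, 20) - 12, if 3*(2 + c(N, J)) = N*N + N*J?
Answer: -106/3 ≈ -35.333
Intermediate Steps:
c(N, J) = -2 + N**2/3 + J*N/3 (c(N, J) = -2 + (N*N + N*J)/3 = -2 + (N**2 + J*N)/3 = -2 + (N**2/3 + J*N/3) = -2 + N**2/3 + J*N/3)
c(-16, 20) - 12 = (-2 + (1/3)*(-16)**2 + (1/3)*20*(-16)) - 12 = (-2 + (1/3)*256 - 320/3) - 12 = (-2 + 256/3 - 320/3) - 12 = -70/3 - 12 = -106/3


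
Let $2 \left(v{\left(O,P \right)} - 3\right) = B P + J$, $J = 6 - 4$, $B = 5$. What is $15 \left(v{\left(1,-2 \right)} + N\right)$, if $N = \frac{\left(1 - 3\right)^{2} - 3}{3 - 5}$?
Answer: $- \frac{45}{2} \approx -22.5$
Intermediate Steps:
$J = 2$ ($J = 6 - 4 = 2$)
$v{\left(O,P \right)} = 4 + \frac{5 P}{2}$ ($v{\left(O,P \right)} = 3 + \frac{5 P + 2}{2} = 3 + \frac{2 + 5 P}{2} = 3 + \left(1 + \frac{5 P}{2}\right) = 4 + \frac{5 P}{2}$)
$N = - \frac{1}{2}$ ($N = \frac{\left(-2\right)^{2} - 3}{-2} = \left(4 - 3\right) \left(- \frac{1}{2}\right) = 1 \left(- \frac{1}{2}\right) = - \frac{1}{2} \approx -0.5$)
$15 \left(v{\left(1,-2 \right)} + N\right) = 15 \left(\left(4 + \frac{5}{2} \left(-2\right)\right) - \frac{1}{2}\right) = 15 \left(\left(4 - 5\right) - \frac{1}{2}\right) = 15 \left(-1 - \frac{1}{2}\right) = 15 \left(- \frac{3}{2}\right) = - \frac{45}{2}$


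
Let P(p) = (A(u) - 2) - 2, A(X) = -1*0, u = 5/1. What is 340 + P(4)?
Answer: 336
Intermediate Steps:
u = 5 (u = 5*1 = 5)
A(X) = 0
P(p) = -4 (P(p) = (0 - 2) - 2 = -2 - 2 = -4)
340 + P(4) = 340 - 4 = 336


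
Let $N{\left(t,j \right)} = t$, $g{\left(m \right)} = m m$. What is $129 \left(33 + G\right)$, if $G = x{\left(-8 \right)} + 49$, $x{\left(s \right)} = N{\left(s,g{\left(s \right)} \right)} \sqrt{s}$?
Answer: $10578 - 2064 i \sqrt{2} \approx 10578.0 - 2918.9 i$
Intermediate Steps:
$g{\left(m \right)} = m^{2}$
$x{\left(s \right)} = s^{\frac{3}{2}}$ ($x{\left(s \right)} = s \sqrt{s} = s^{\frac{3}{2}}$)
$G = 49 - 16 i \sqrt{2}$ ($G = \left(-8\right)^{\frac{3}{2}} + 49 = - 16 i \sqrt{2} + 49 = 49 - 16 i \sqrt{2} \approx 49.0 - 22.627 i$)
$129 \left(33 + G\right) = 129 \left(33 + \left(49 - 16 i \sqrt{2}\right)\right) = 129 \left(82 - 16 i \sqrt{2}\right) = 10578 - 2064 i \sqrt{2}$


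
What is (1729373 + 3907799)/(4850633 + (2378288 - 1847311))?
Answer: 2818586/2690805 ≈ 1.0475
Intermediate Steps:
(1729373 + 3907799)/(4850633 + (2378288 - 1847311)) = 5637172/(4850633 + 530977) = 5637172/5381610 = 5637172*(1/5381610) = 2818586/2690805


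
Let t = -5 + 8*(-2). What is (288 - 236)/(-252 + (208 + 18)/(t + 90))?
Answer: -1794/8581 ≈ -0.20907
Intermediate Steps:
t = -21 (t = -5 - 16 = -21)
(288 - 236)/(-252 + (208 + 18)/(t + 90)) = (288 - 236)/(-252 + (208 + 18)/(-21 + 90)) = 52/(-252 + 226/69) = 52/(-17162/69) = 52*(-69/17162) = -1794/8581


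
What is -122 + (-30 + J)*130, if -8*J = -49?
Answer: -12903/4 ≈ -3225.8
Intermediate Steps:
J = 49/8 (J = -⅛*(-49) = 49/8 ≈ 6.1250)
-122 + (-30 + J)*130 = -122 + (-30 + 49/8)*130 = -122 - 191/8*130 = -122 - 12415/4 = -12903/4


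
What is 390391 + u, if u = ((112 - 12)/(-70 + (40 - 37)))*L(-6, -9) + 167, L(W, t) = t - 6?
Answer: 26168886/67 ≈ 3.9058e+5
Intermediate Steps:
L(W, t) = -6 + t
u = 12689/67 (u = ((112 - 12)/(-70 + (40 - 37)))*(-6 - 9) + 167 = (100/(-70 + 3))*(-15) + 167 = (100/(-67))*(-15) + 167 = (100*(-1/67))*(-15) + 167 = -100/67*(-15) + 167 = 1500/67 + 167 = 12689/67 ≈ 189.39)
390391 + u = 390391 + 12689/67 = 26168886/67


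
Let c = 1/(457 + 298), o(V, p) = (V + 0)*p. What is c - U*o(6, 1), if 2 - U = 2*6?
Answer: 45301/755 ≈ 60.001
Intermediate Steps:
o(V, p) = V*p
c = 1/755 ≈ 0.0013245
U = -10 (U = 2 - 2*6 = 2 - 1*12 = 2 - 12 = -10)
c - U*o(6, 1) = 1/755 - (-10)*6*1 = 1/755 - (-10)*6 = 1/755 - 1*(-60) = 1/755 + 60 = 45301/755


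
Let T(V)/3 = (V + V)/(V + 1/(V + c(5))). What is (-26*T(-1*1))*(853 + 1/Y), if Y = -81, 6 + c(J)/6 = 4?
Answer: -23353096/189 ≈ -1.2356e+5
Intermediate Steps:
c(J) = -12 (c(J) = -36 + 6*4 = -36 + 24 = -12)
T(V) = 6*V/(V + 1/(-12 + V)) (T(V) = 3*((V + V)/(V + 1/(V - 12))) = 3*((2*V)/(V + 1/(-12 + V))) = 3*(2*V/(V + 1/(-12 + V))) = 6*V/(V + 1/(-12 + V)))
(-26*T(-1*1))*(853 + 1/Y) = (-156*(-1*1)*(-12 - 1*1)/(1 + (-1*1)**2 - (-12)))*(853 + 1/(-81)) = (-156*(-1)*(-12 - 1)/(1 + (-1)**2 - 12*(-1)))*(853 - 1/81) = -156*(-1)*(-13)/(1 + 1 + 12)*(69092/81) = -156*(-1)*(-13)/14*(69092/81) = -26*39/7*(69092/81) = -1014/7*69092/81 = -23353096/189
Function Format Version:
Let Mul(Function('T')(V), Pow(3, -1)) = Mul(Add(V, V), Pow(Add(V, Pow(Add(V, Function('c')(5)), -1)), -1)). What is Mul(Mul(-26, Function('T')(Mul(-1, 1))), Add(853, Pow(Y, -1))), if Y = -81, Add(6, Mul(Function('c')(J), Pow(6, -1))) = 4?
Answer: Rational(-23353096, 189) ≈ -1.2356e+5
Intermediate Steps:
Function('c')(J) = -12 (Function('c')(J) = Add(-36, Mul(6, 4)) = Add(-36, 24) = -12)
Function('T')(V) = Mul(6, V, Pow(Add(V, Pow(Add(-12, V), -1)), -1)) (Function('T')(V) = Mul(3, Mul(Add(V, V), Pow(Add(V, Pow(Add(V, -12), -1)), -1))) = Mul(3, Mul(Mul(2, V), Pow(Add(V, Pow(Add(-12, V), -1)), -1))) = Mul(3, Mul(2, V, Pow(Add(V, Pow(Add(-12, V), -1)), -1))) = Mul(6, V, Pow(Add(V, Pow(Add(-12, V), -1)), -1)))
Mul(Mul(-26, Function('T')(Mul(-1, 1))), Add(853, Pow(Y, -1))) = Mul(Mul(-26, Mul(6, Mul(-1, 1), Pow(Add(1, Pow(Mul(-1, 1), 2), Mul(-12, Mul(-1, 1))), -1), Add(-12, Mul(-1, 1)))), Add(853, Pow(-81, -1))) = Mul(Mul(-26, Mul(6, -1, Pow(Add(1, Pow(-1, 2), Mul(-12, -1)), -1), Add(-12, -1))), Add(853, Rational(-1, 81))) = Mul(Mul(-26, Mul(6, -1, Pow(Add(1, 1, 12), -1), -13)), Rational(69092, 81)) = Mul(Mul(-26, Mul(6, -1, Pow(14, -1), -13)), Rational(69092, 81)) = Mul(Mul(-26, Mul(6, -1, Rational(1, 14), -13)), Rational(69092, 81)) = Mul(Mul(-26, Rational(39, 7)), Rational(69092, 81)) = Mul(Rational(-1014, 7), Rational(69092, 81)) = Rational(-23353096, 189)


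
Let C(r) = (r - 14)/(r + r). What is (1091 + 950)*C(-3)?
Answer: 34697/6 ≈ 5782.8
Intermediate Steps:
C(r) = (-14 + r)/(2*r) (C(r) = (-14 + r)/((2*r)) = (-14 + r)*(1/(2*r)) = (-14 + r)/(2*r))
(1091 + 950)*C(-3) = (1091 + 950)*((½)*(-14 - 3)/(-3)) = 2041*((½)*(-⅓)*(-17)) = 2041*(17/6) = 34697/6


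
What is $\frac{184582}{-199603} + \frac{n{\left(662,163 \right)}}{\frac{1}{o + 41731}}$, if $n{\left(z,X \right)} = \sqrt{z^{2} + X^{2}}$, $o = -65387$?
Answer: $- \frac{184582}{199603} - 23656 \sqrt{464813} \approx -1.6128 \cdot 10^{7}$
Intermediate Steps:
$n{\left(z,X \right)} = \sqrt{X^{2} + z^{2}}$
$\frac{184582}{-199603} + \frac{n{\left(662,163 \right)}}{\frac{1}{o + 41731}} = \frac{184582}{-199603} + \frac{\sqrt{163^{2} + 662^{2}}}{\frac{1}{-65387 + 41731}} = 184582 \left(- \frac{1}{199603}\right) + \frac{\sqrt{26569 + 438244}}{\frac{1}{-23656}} = - \frac{184582}{199603} + \frac{\sqrt{464813}}{- \frac{1}{23656}} = - \frac{184582}{199603} + \sqrt{464813} \left(-23656\right) = - \frac{184582}{199603} - 23656 \sqrt{464813}$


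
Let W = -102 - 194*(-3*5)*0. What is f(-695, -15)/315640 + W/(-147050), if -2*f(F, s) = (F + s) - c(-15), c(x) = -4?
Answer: 494729/273028600 ≈ 0.0018120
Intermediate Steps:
f(F, s) = -2 - F/2 - s/2 (f(F, s) = -((F + s) - 1*(-4))/2 = -((F + s) + 4)/2 = -(4 + F + s)/2 = -2 - F/2 - s/2)
W = -102 (W = -102 - (-2910)*0 = -102 - 194*0 = -102 + 0 = -102)
f(-695, -15)/315640 + W/(-147050) = (-2 - ½*(-695) - ½*(-15))/315640 - 102/(-147050) = (-2 + 695/2 + 15/2)*(1/315640) - 102*(-1/147050) = 353*(1/315640) + 3/4325 = 353/315640 + 3/4325 = 494729/273028600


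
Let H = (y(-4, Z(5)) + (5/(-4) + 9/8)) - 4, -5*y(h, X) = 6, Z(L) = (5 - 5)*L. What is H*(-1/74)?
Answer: 213/2960 ≈ 0.071959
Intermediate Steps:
Z(L) = 0 (Z(L) = 0*L = 0)
y(h, X) = -6/5 (y(h, X) = -⅕*6 = -6/5)
H = -213/40 (H = (-6/5 + (5/(-4) + 9/8)) - 4 = (-6/5 + (5*(-¼) + 9*(⅛))) - 4 = (-6/5 + (-5/4 + 9/8)) - 4 = (-6/5 - ⅛) - 4 = -53/40 - 4 = -213/40 ≈ -5.3250)
H*(-1/74) = -(-213)/(40*74) = -213/40*(-1/74) = 213/2960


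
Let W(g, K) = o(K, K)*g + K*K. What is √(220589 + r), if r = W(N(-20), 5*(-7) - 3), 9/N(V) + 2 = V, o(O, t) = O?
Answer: √26867874/11 ≈ 471.22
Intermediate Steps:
N(V) = 9/(-2 + V)
W(g, K) = K² + K*g (W(g, K) = K*g + K*K = K*g + K² = K² + K*g)
r = 16055/11 (r = (5*(-7) - 3)*((5*(-7) - 3) + 9/(-2 - 20)) = (-35 - 3)*((-35 - 3) + 9/(-22)) = -38*(-38 + 9*(-1/22)) = -38*(-38 - 9/22) = -38*(-845/22) = 16055/11 ≈ 1459.5)
√(220589 + r) = √(220589 + 16055/11) = √(2442534/11) = √26867874/11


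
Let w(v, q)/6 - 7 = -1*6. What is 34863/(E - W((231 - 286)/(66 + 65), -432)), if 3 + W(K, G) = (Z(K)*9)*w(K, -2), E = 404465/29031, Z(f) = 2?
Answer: -1012107753/2643790 ≈ -382.82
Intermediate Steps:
w(v, q) = 6 (w(v, q) = 42 + 6*(-1*6) = 42 + 6*(-6) = 42 - 36 = 6)
E = 404465/29031 (E = 404465*(1/29031) = 404465/29031 ≈ 13.932)
W(K, G) = 105 (W(K, G) = -3 + (2*9)*6 = -3 + 18*6 = -3 + 108 = 105)
34863/(E - W((231 - 286)/(66 + 65), -432)) = 34863/(404465/29031 - 1*105) = 34863/(404465/29031 - 105) = 34863/(-2643790/29031) = 34863*(-29031/2643790) = -1012107753/2643790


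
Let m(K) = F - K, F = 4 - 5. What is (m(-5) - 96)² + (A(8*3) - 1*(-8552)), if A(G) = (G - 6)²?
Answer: 17340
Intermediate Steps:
A(G) = (-6 + G)²
F = -1
m(K) = -1 - K
(m(-5) - 96)² + (A(8*3) - 1*(-8552)) = ((-1 - 1*(-5)) - 96)² + ((-6 + 8*3)² - 1*(-8552)) = ((-1 + 5) - 96)² + ((-6 + 24)² + 8552) = (4 - 96)² + (18² + 8552) = (-92)² + (324 + 8552) = 8464 + 8876 = 17340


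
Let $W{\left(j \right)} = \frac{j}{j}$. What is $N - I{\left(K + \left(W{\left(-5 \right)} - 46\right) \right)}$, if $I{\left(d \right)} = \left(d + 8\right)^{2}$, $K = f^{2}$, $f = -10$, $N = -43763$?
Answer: $-47732$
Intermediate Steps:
$W{\left(j \right)} = 1$
$K = 100$ ($K = \left(-10\right)^{2} = 100$)
$I{\left(d \right)} = \left(8 + d\right)^{2}$
$N - I{\left(K + \left(W{\left(-5 \right)} - 46\right) \right)} = -43763 - \left(8 + \left(100 + \left(1 - 46\right)\right)\right)^{2} = -43763 - \left(8 + \left(100 - 45\right)\right)^{2} = -43763 - \left(8 + 55\right)^{2} = -43763 - 63^{2} = -43763 - 3969 = -47732$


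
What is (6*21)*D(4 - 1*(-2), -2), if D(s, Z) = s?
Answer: 756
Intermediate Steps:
(6*21)*D(4 - 1*(-2), -2) = (6*21)*(4 - 1*(-2)) = 126*(4 + 2) = 126*6 = 756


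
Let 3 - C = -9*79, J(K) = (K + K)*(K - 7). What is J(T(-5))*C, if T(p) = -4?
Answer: 62832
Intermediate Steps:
J(K) = 2*K*(-7 + K) (J(K) = (2*K)*(-7 + K) = 2*K*(-7 + K))
C = 714 (C = 3 - (-9)*79 = 3 - 1*(-711) = 3 + 711 = 714)
J(T(-5))*C = (2*(-4)*(-7 - 4))*714 = (2*(-4)*(-11))*714 = 88*714 = 62832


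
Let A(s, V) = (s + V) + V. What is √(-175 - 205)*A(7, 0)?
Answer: 14*I*√95 ≈ 136.46*I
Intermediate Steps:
A(s, V) = s + 2*V (A(s, V) = (V + s) + V = s + 2*V)
√(-175 - 205)*A(7, 0) = √(-175 - 205)*(7 + 2*0) = √(-380)*(7 + 0) = (2*I*√95)*7 = 14*I*√95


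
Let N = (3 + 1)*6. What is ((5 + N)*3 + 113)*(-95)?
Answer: -19000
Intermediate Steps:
N = 24 (N = 4*6 = 24)
((5 + N)*3 + 113)*(-95) = ((5 + 24)*3 + 113)*(-95) = (29*3 + 113)*(-95) = (87 + 113)*(-95) = 200*(-95) = -19000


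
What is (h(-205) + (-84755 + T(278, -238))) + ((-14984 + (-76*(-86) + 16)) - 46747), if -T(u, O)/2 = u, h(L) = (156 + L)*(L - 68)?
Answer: -127113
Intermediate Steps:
h(L) = (-68 + L)*(156 + L) (h(L) = (156 + L)*(-68 + L) = (-68 + L)*(156 + L))
T(u, O) = -2*u
(h(-205) + (-84755 + T(278, -238))) + ((-14984 + (-76*(-86) + 16)) - 46747) = ((-10608 + (-205)² + 88*(-205)) + (-84755 - 2*278)) + ((-14984 + (-76*(-86) + 16)) - 46747) = ((-10608 + 42025 - 18040) + (-84755 - 556)) + ((-14984 + (6536 + 16)) - 46747) = (13377 - 85311) + ((-14984 + 6552) - 46747) = -71934 + (-8432 - 46747) = -71934 - 55179 = -127113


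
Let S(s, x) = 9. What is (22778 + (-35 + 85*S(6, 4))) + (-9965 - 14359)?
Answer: -816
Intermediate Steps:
(22778 + (-35 + 85*S(6, 4))) + (-9965 - 14359) = (22778 + (-35 + 85*9)) + (-9965 - 14359) = (22778 + (-35 + 765)) - 24324 = (22778 + 730) - 24324 = 23508 - 24324 = -816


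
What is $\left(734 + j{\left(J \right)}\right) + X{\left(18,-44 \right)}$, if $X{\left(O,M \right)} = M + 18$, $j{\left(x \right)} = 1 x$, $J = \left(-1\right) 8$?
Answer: $700$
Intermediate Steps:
$J = -8$
$j{\left(x \right)} = x$
$X{\left(O,M \right)} = 18 + M$
$\left(734 + j{\left(J \right)}\right) + X{\left(18,-44 \right)} = \left(734 - 8\right) + \left(18 - 44\right) = 726 - 26 = 700$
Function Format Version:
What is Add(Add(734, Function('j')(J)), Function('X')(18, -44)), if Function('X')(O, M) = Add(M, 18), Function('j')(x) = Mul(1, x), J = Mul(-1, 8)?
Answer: 700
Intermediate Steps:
J = -8
Function('j')(x) = x
Function('X')(O, M) = Add(18, M)
Add(Add(734, Function('j')(J)), Function('X')(18, -44)) = Add(Add(734, -8), Add(18, -44)) = Add(726, -26) = 700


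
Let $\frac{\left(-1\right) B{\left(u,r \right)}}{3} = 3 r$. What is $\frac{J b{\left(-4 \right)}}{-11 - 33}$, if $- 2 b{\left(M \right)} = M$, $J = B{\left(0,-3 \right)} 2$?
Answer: $- \frac{27}{11} \approx -2.4545$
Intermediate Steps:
$B{\left(u,r \right)} = - 9 r$ ($B{\left(u,r \right)} = - 3 \cdot 3 r = - 9 r$)
$J = 54$ ($J = \left(-9\right) \left(-3\right) 2 = 27 \cdot 2 = 54$)
$b{\left(M \right)} = - \frac{M}{2}$
$\frac{J b{\left(-4 \right)}}{-11 - 33} = \frac{54 \left(\left(- \frac{1}{2}\right) \left(-4\right)\right)}{-11 - 33} = \frac{54 \cdot 2}{-44} = 108 \left(- \frac{1}{44}\right) = - \frac{27}{11}$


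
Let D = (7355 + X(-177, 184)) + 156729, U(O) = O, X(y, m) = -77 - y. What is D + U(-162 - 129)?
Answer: 163893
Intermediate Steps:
D = 164184 (D = (7355 + (-77 - 1*(-177))) + 156729 = (7355 + (-77 + 177)) + 156729 = (7355 + 100) + 156729 = 7455 + 156729 = 164184)
D + U(-162 - 129) = 164184 + (-162 - 129) = 164184 - 291 = 163893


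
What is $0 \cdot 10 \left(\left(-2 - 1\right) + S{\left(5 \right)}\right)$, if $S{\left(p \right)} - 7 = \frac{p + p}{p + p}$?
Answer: $0$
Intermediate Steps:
$S{\left(p \right)} = 8$ ($S{\left(p \right)} = 7 + \frac{p + p}{p + p} = 7 + \frac{2 p}{2 p} = 7 + 2 p \frac{1}{2 p} = 7 + 1 = 8$)
$0 \cdot 10 \left(\left(-2 - 1\right) + S{\left(5 \right)}\right) = 0 \cdot 10 \left(\left(-2 - 1\right) + 8\right) = 0 \left(-3 + 8\right) = 0 \cdot 5 = 0$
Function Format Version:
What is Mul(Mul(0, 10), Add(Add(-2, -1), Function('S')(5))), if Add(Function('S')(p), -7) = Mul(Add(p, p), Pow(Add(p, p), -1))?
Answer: 0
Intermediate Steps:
Function('S')(p) = 8 (Function('S')(p) = Add(7, Mul(Add(p, p), Pow(Add(p, p), -1))) = Add(7, Mul(Mul(2, p), Pow(Mul(2, p), -1))) = Add(7, Mul(Mul(2, p), Mul(Rational(1, 2), Pow(p, -1)))) = Add(7, 1) = 8)
Mul(Mul(0, 10), Add(Add(-2, -1), Function('S')(5))) = Mul(Mul(0, 10), Add(Add(-2, -1), 8)) = Mul(0, Add(-3, 8)) = Mul(0, 5) = 0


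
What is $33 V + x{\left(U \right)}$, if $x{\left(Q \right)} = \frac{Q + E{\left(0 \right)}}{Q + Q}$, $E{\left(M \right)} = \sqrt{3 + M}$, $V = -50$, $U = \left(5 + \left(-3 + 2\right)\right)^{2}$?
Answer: $- \frac{3299}{2} + \frac{\sqrt{3}}{32} \approx -1649.4$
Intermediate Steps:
$U = 16$ ($U = \left(5 - 1\right)^{2} = 4^{2} = 16$)
$x{\left(Q \right)} = \frac{Q + \sqrt{3}}{2 Q}$ ($x{\left(Q \right)} = \frac{Q + \sqrt{3 + 0}}{Q + Q} = \frac{Q + \sqrt{3}}{2 Q}$)
$33 V + x{\left(U \right)} = 33 \left(-50\right) + \frac{16 + \sqrt{3}}{2 \cdot 16} = -1650 + \frac{1}{2} \cdot \frac{1}{16} \left(16 + \sqrt{3}\right) = -1650 + \left(\frac{1}{2} + \frac{\sqrt{3}}{32}\right) = - \frac{3299}{2} + \frac{\sqrt{3}}{32}$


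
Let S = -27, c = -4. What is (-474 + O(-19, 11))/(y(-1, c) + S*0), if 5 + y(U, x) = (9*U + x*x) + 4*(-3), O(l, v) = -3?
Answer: 477/10 ≈ 47.700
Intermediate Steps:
y(U, x) = -17 + x² + 9*U (y(U, x) = -5 + ((9*U + x*x) + 4*(-3)) = -5 + ((9*U + x²) - 12) = -5 + ((x² + 9*U) - 12) = -5 + (-12 + x² + 9*U) = -17 + x² + 9*U)
(-474 + O(-19, 11))/(y(-1, c) + S*0) = (-474 - 3)/((-17 + (-4)² + 9*(-1)) - 27*0) = -477/((-17 + 16 - 9) + 0) = -477/(-10 + 0) = -477/(-10) = -477*(-⅒) = 477/10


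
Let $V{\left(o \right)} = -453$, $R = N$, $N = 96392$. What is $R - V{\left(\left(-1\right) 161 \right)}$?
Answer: $96845$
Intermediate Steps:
$R = 96392$
$R - V{\left(\left(-1\right) 161 \right)} = 96392 - -453 = 96392 + 453 = 96845$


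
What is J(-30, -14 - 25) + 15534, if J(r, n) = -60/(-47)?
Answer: 730158/47 ≈ 15535.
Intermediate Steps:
J(r, n) = 60/47 (J(r, n) = -60*(-1/47) = 60/47)
J(-30, -14 - 25) + 15534 = 60/47 + 15534 = 730158/47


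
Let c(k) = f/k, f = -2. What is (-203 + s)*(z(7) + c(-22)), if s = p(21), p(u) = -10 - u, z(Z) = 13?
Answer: -33696/11 ≈ -3063.3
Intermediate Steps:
c(k) = -2/k
s = -31 (s = -10 - 1*21 = -10 - 21 = -31)
(-203 + s)*(z(7) + c(-22)) = (-203 - 31)*(13 - 2/(-22)) = -234*(13 - 2*(-1/22)) = -234*(13 + 1/11) = -234*144/11 = -33696/11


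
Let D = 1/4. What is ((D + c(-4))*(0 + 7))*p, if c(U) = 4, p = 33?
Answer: 3927/4 ≈ 981.75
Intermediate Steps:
D = ¼ ≈ 0.25000
((D + c(-4))*(0 + 7))*p = ((¼ + 4)*(0 + 7))*33 = ((17/4)*7)*33 = (119/4)*33 = 3927/4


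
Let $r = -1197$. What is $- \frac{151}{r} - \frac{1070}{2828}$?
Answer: $- \frac{60983}{241794} \approx -0.25221$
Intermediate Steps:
$- \frac{151}{r} - \frac{1070}{2828} = - \frac{151}{-1197} - \frac{1070}{2828} = \left(-151\right) \left(- \frac{1}{1197}\right) - \frac{535}{1414} = \frac{151}{1197} - \frac{535}{1414} = - \frac{60983}{241794}$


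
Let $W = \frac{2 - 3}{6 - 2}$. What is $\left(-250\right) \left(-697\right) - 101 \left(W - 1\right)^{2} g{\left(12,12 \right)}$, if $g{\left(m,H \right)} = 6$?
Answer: $\frac{1386425}{8} \approx 1.733 \cdot 10^{5}$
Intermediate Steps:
$W = - \frac{1}{4} \approx -0.25$
$\left(-250\right) \left(-697\right) - 101 \left(W - 1\right)^{2} g{\left(12,12 \right)} = \left(-250\right) \left(-697\right) - 101 \left(- \frac{1}{4} - 1\right)^{2} \cdot 6 = 174250 - 101 \left(- \frac{5}{4}\right)^{2} \cdot 6 = 174250 - 101 \cdot \frac{25}{16} \cdot 6 = 174250 - \frac{2525}{16} \cdot 6 = 174250 - \frac{7575}{8} = \frac{1386425}{8}$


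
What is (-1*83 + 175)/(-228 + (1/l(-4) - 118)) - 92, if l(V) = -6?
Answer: -191636/2077 ≈ -92.266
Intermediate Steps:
(-1*83 + 175)/(-228 + (1/l(-4) - 118)) - 92 = (-1*83 + 175)/(-228 + (1/(-6) - 118)) - 92 = (-83 + 175)/(-228 + (-⅙ - 118)) - 92 = 92/(-228 - 709/6) - 92 = 92/(-2077/6) - 92 = 92*(-6/2077) - 92 = -552/2077 - 92 = -191636/2077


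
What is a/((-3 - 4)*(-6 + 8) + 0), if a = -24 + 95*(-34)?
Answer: 1627/7 ≈ 232.43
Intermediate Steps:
a = -3254 (a = -24 - 3230 = -3254)
a/((-3 - 4)*(-6 + 8) + 0) = -3254/((-3 - 4)*(-6 + 8) + 0) = -3254/(-7*2 + 0) = -3254/(-14 + 0) = -3254/(-14) = -3254*(-1/14) = 1627/7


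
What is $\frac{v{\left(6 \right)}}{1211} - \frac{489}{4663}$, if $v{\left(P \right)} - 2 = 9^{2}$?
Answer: $- \frac{205150}{5646893} \approx -0.03633$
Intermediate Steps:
$v{\left(P \right)} = 83$ ($v{\left(P \right)} = 2 + 9^{2} = 2 + 81 = 83$)
$\frac{v{\left(6 \right)}}{1211} - \frac{489}{4663} = \frac{83}{1211} - \frac{489}{4663} = - \frac{205150}{5646893}$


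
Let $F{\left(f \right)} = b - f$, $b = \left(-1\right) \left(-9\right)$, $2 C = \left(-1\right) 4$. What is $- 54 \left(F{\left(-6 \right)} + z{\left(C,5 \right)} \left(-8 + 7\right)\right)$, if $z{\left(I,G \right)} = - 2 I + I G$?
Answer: $-1134$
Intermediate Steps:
$C = -2$ ($C = \frac{\left(-1\right) 4}{2} = \frac{1}{2} \left(-4\right) = -2$)
$b = 9$
$z{\left(I,G \right)} = - 2 I + G I$
$F{\left(f \right)} = 9 - f$
$- 54 \left(F{\left(-6 \right)} + z{\left(C,5 \right)} \left(-8 + 7\right)\right) = - 54 \left(\left(9 - -6\right) + - 2 \left(-2 + 5\right) \left(-8 + 7\right)\right) = - 54 \left(\left(9 + 6\right) + \left(-2\right) 3 \left(-1\right)\right) = - 54 \left(15 - -6\right) = - 54 \left(15 + 6\right) = \left(-54\right) 21 = -1134$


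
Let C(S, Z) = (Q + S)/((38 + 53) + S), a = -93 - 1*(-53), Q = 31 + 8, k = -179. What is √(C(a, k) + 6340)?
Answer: √16490289/51 ≈ 79.624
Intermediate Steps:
Q = 39
a = -40 (a = -93 + 53 = -40)
C(S, Z) = (39 + S)/(91 + S) (C(S, Z) = (39 + S)/((38 + 53) + S) = (39 + S)/(91 + S))
√(C(a, k) + 6340) = √((39 - 40)/(91 - 40) + 6340) = √(-1/51 + 6340) = √(323339/51) = √16490289/51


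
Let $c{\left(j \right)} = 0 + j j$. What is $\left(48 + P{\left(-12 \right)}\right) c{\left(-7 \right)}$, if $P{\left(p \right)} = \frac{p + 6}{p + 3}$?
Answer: $\frac{7154}{3} \approx 2384.7$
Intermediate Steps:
$c{\left(j \right)} = j^{2}$ ($c{\left(j \right)} = 0 + j^{2} = j^{2}$)
$P{\left(p \right)} = \frac{6 + p}{3 + p}$
$\left(48 + P{\left(-12 \right)}\right) c{\left(-7 \right)} = \left(48 + \frac{6 - 12}{3 - 12}\right) \left(-7\right)^{2} = \left(48 + \frac{1}{-9} \left(-6\right)\right) 49 = \left(48 - - \frac{2}{3}\right) 49 = \left(48 + \frac{2}{3}\right) 49 = \frac{146}{3} \cdot 49 = \frac{7154}{3}$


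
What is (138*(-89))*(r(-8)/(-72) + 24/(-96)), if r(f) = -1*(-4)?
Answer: 22517/6 ≈ 3752.8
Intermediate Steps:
r(f) = 4
(138*(-89))*(r(-8)/(-72) + 24/(-96)) = (138*(-89))*(4/(-72) + 24/(-96)) = -12282*(4*(-1/72) + 24*(-1/96)) = -12282*(-1/18 - 1/4) = -12282*(-11/36) = 22517/6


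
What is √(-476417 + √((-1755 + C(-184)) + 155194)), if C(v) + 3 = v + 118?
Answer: √(-476417 + 7*√3130) ≈ 689.95*I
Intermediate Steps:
C(v) = 115 + v (C(v) = -3 + (v + 118) = -3 + (118 + v) = 115 + v)
√(-476417 + √((-1755 + C(-184)) + 155194)) = √(-476417 + √((-1755 + (115 - 184)) + 155194)) = √(-476417 + √((-1755 - 69) + 155194)) = √(-476417 + √(-1824 + 155194)) = √(-476417 + √153370) = √(-476417 + 7*√3130)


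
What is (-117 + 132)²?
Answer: 225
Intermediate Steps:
(-117 + 132)² = 15² = 225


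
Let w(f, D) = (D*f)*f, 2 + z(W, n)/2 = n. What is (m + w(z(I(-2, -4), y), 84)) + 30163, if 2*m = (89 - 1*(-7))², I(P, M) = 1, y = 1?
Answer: 35107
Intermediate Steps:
z(W, n) = -4 + 2*n
w(f, D) = D*f²
m = 4608 (m = (89 - 1*(-7))²/2 = (89 + 7)²/2 = (½)*96² = (½)*9216 = 4608)
(m + w(z(I(-2, -4), y), 84)) + 30163 = (4608 + 84*(-4 + 2*1)²) + 30163 = (4608 + 84*(-4 + 2)²) + 30163 = (4608 + 84*(-2)²) + 30163 = (4608 + 84*4) + 30163 = (4608 + 336) + 30163 = 4944 + 30163 = 35107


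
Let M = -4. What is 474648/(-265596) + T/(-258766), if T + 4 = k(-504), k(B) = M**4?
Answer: -5120403940/2863633939 ≈ -1.7881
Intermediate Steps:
k(B) = 256 (k(B) = (-4)**4 = 256)
T = 252 (T = -4 + 256 = 252)
474648/(-265596) + T/(-258766) = 474648/(-265596) + 252/(-258766) = 474648*(-1/265596) + 252*(-1/258766) = -39554/22133 - 126/129383 = -5120403940/2863633939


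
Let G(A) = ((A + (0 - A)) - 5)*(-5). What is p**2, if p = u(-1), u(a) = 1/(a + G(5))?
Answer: 1/576 ≈ 0.0017361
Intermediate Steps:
G(A) = 25 (G(A) = ((A - A) - 5)*(-5) = (0 - 5)*(-5) = -5*(-5) = 25)
u(a) = 1/(25 + a) (u(a) = 1/(a + 25) = 1/(25 + a))
p = 1/24 (p = 1/(25 - 1) = 1/24 ≈ 0.041667)
p**2 = (1/24)**2 = 1/576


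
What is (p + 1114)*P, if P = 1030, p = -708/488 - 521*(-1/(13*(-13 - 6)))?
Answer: 17232927425/15067 ≈ 1.1438e+6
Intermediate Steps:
p = -107281/30134 (p = -708*1/488 - 521/((-19*(-13))) = -177/122 - 521/247 = -107281/30134 ≈ -3.5601)
(p + 1114)*P = (-107281/30134 + 1114)*1030 = (33461995/30134)*1030 = 17232927425/15067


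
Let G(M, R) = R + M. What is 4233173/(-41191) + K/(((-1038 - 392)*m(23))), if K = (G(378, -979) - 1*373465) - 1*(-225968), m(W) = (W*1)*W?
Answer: -1598084037296/15579877885 ≈ -102.57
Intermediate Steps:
m(W) = W² (m(W) = W*W = W²)
G(M, R) = M + R
K = -148098 (K = ((378 - 979) - 1*373465) - 1*(-225968) = (-601 - 373465) + 225968 = -374066 + 225968 = -148098)
4233173/(-41191) + K/(((-1038 - 392)*m(23))) = 4233173/(-41191) - 148098*1/(529*(-1038 - 392)) = 4233173*(-1/41191) - 148098/((-1430*529)) = -4233173/41191 - 148098/(-756470) = -4233173/41191 - 148098*(-1/756470) = -4233173/41191 + 74049/378235 = -1598084037296/15579877885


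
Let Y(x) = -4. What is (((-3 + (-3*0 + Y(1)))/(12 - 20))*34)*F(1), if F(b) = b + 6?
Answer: 833/4 ≈ 208.25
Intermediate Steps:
F(b) = 6 + b
(((-3 + (-3*0 + Y(1)))/(12 - 20))*34)*F(1) = (((-3 + (-3*0 - 4))/(12 - 20))*34)*(6 + 1) = (((-3 + (0 - 4))/(-8))*34)*7 = (((-3 - 4)*(-⅛))*34)*7 = (-7*(-⅛)*34)*7 = ((7/8)*34)*7 = (119/4)*7 = 833/4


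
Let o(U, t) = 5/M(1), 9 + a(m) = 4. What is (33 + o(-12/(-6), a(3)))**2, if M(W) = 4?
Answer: 18769/16 ≈ 1173.1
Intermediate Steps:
a(m) = -5 (a(m) = -9 + 4 = -5)
o(U, t) = 5/4
(33 + o(-12/(-6), a(3)))**2 = (33 + 5/4)**2 = (137/4)**2 = 18769/16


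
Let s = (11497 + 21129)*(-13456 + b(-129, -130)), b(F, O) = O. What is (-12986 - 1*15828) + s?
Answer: -443285650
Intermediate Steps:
s = -443256836 (s = (11497 + 21129)*(-13456 - 130) = 32626*(-13586) = -443256836)
(-12986 - 1*15828) + s = (-12986 - 1*15828) - 443256836 = (-12986 - 15828) - 443256836 = -28814 - 443256836 = -443285650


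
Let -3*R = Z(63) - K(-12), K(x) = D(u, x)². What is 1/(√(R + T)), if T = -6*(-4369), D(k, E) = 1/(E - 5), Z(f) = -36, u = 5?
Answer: 17*√68213829/22737943 ≈ 0.0061750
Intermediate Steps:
D(k, E) = 1/(-5 + E)
T = 26214
K(x) = (-5 + x)⁻² (K(x) = (1/(-5 + x))² = (-5 + x)⁻²)
R = 10405/867 (R = -(-36 - 1/(-5 - 12)²)/3 = -(-36 - 1/(-17)²)/3 = -(-36 - 1*1/289)/3 = -(-36 - 1/289)/3 = -⅓*(-10405/289) = 10405/867 ≈ 12.001)
1/(√(R + T)) = 1/(√(10405/867 + 26214)) = 1/(√(22737943/867)) = 1/(√68213829/51) = 17*√68213829/22737943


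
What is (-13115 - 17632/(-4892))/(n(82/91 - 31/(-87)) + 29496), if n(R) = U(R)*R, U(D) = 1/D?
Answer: -16035237/36074831 ≈ -0.44450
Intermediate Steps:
n(R) = 1 (n(R) = R/R = 1)
(-13115 - 17632/(-4892))/(n(82/91 - 31/(-87)) + 29496) = (-13115 - 17632/(-4892))/(1 + 29496) = (-13115 - 17632*(-1/4892))/29497 = (-13115 + 4408/1223)*(1/29497) = -16035237/1223*1/29497 = -16035237/36074831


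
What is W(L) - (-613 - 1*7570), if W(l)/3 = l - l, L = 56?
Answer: 8183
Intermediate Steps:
W(l) = 0 (W(l) = 3*(l - l) = 3*0 = 0)
W(L) - (-613 - 1*7570) = 0 - (-613 - 1*7570) = 0 - (-613 - 7570) = 0 - 1*(-8183) = 0 + 8183 = 8183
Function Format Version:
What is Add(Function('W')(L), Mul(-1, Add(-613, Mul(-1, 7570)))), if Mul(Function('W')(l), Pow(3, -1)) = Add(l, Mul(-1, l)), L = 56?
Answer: 8183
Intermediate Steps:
Function('W')(l) = 0 (Function('W')(l) = Mul(3, Add(l, Mul(-1, l))) = Mul(3, 0) = 0)
Add(Function('W')(L), Mul(-1, Add(-613, Mul(-1, 7570)))) = Add(0, Mul(-1, Add(-613, Mul(-1, 7570)))) = Add(0, Mul(-1, Add(-613, -7570))) = Add(0, Mul(-1, -8183)) = Add(0, 8183) = 8183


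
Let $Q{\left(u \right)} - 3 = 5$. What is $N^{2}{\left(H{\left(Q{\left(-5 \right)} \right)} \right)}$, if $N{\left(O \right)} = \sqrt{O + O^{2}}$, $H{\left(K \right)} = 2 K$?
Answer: $272$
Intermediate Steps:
$Q{\left(u \right)} = 8$ ($Q{\left(u \right)} = 3 + 5 = 8$)
$N^{2}{\left(H{\left(Q{\left(-5 \right)} \right)} \right)} = \left(\sqrt{2 \cdot 8 \left(1 + 2 \cdot 8\right)}\right)^{2} = \left(\sqrt{16 \left(1 + 16\right)}\right)^{2} = \left(\sqrt{16 \cdot 17}\right)^{2} = \left(\sqrt{272}\right)^{2} = \left(4 \sqrt{17}\right)^{2} = 272$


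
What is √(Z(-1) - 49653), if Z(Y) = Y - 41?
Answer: I*√49695 ≈ 222.92*I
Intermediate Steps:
Z(Y) = -41 + Y
√(Z(-1) - 49653) = √((-41 - 1) - 49653) = √(-42 - 49653) = √(-49695) = I*√49695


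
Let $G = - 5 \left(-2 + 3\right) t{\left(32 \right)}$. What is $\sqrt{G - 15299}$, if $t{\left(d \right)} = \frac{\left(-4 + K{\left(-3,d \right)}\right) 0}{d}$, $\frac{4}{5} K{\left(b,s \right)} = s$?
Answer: $i \sqrt{15299} \approx 123.69 i$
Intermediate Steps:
$K{\left(b,s \right)} = \frac{5 s}{4}$
$t{\left(d \right)} = 0$ ($t{\left(d \right)} = \frac{\left(-4 + \frac{5 d}{4}\right) 0}{d} = \frac{0}{d} = 0$)
$G = 0$ ($G = - 5 \left(-2 + 3\right) 0 = \left(-5\right) 1 \cdot 0 = \left(-5\right) 0 = 0$)
$\sqrt{G - 15299} = \sqrt{0 - 15299} = \sqrt{-15299} = i \sqrt{15299}$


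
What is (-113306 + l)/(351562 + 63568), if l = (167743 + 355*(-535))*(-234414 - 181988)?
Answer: 4618257929/207565 ≈ 22250.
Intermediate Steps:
l = 9236629164 (l = (167743 - 189925)*(-416402) = -22182*(-416402) = 9236629164)
(-113306 + l)/(351562 + 63568) = (-113306 + 9236629164)/(351562 + 63568) = 9236515858/415130 = 9236515858*(1/415130) = 4618257929/207565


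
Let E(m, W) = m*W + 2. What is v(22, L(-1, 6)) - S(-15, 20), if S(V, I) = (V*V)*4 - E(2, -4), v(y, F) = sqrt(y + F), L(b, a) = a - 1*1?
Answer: -906 + 3*sqrt(3) ≈ -900.80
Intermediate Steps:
L(b, a) = -1 + a (L(b, a) = a - 1 = -1 + a)
v(y, F) = sqrt(F + y)
E(m, W) = 2 + W*m (E(m, W) = W*m + 2 = 2 + W*m)
S(V, I) = 6 + 4*V**2 (S(V, I) = (V*V)*4 - (2 - 4*2) = V**2*4 - (2 - 8) = 4*V**2 - 1*(-6) = 4*V**2 + 6 = 6 + 4*V**2)
v(22, L(-1, 6)) - S(-15, 20) = sqrt((-1 + 6) + 22) - (6 + 4*(-15)**2) = sqrt(5 + 22) - (6 + 4*225) = sqrt(27) - (6 + 900) = 3*sqrt(3) - 1*906 = 3*sqrt(3) - 906 = -906 + 3*sqrt(3)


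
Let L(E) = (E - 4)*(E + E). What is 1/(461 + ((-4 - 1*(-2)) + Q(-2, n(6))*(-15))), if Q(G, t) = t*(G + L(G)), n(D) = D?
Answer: -1/1521 ≈ -0.00065746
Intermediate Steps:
L(E) = 2*E*(-4 + E) (L(E) = (-4 + E)*(2*E) = 2*E*(-4 + E))
Q(G, t) = t*(G + 2*G*(-4 + G))
1/(461 + ((-4 - 1*(-2)) + Q(-2, n(6))*(-15))) = 1/(461 + ((-4 - 1*(-2)) - 2*6*(-7 + 2*(-2))*(-15))) = 1/(461 + ((-4 + 2) - 2*6*(-7 - 4)*(-15))) = 1/(461 + (-2 - 2*6*(-11)*(-15))) = 1/(461 + (-2 + 132*(-15))) = 1/(461 + (-2 - 1980)) = 1/(461 - 1982) = 1/(-1521) = -1/1521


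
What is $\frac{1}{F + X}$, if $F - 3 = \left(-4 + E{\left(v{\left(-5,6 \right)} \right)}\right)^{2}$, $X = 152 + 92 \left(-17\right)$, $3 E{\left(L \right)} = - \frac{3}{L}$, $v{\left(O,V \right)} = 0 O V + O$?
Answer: $- \frac{25}{34864} \approx -0.00071707$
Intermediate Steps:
$v{\left(O,V \right)} = O$ ($v{\left(O,V \right)} = 0 V + O = 0 + O = O$)
$E{\left(L \right)} = - \frac{1}{L}$ ($E{\left(L \right)} = \frac{\left(-3\right) \frac{1}{L}}{3} = - \frac{1}{L}$)
$X = -1412$ ($X = 152 - 1564 = -1412$)
$F = \frac{436}{25}$ ($F = 3 + \left(-4 - \frac{1}{-5}\right)^{2} = 3 + \left(-4 - - \frac{1}{5}\right)^{2} = 3 + \left(-4 + \frac{1}{5}\right)^{2} = 3 + \left(- \frac{19}{5}\right)^{2} = 3 + \frac{361}{25} = \frac{436}{25} \approx 17.44$)
$\frac{1}{F + X} = \frac{1}{\frac{436}{25} - 1412} = \frac{1}{- \frac{34864}{25}} = - \frac{25}{34864}$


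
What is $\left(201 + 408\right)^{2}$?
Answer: $370881$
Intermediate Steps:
$\left(201 + 408\right)^{2} = 609^{2} = 370881$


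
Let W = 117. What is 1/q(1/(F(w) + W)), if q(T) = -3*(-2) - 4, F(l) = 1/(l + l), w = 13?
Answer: 1/2 ≈ 0.50000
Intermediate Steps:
F(l) = 1/(2*l)
q(T) = 2 (q(T) = 6 - 4 = 2)
1/q(1/(F(w) + W)) = 1/2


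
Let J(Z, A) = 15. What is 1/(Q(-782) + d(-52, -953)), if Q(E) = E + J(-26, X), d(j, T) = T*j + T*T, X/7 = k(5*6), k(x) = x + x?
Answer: 1/956998 ≈ 1.0449e-6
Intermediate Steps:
k(x) = 2*x
X = 420 (X = 7*(2*(5*6)) = 7*(2*30) = 7*60 = 420)
d(j, T) = T**2 + T*j (d(j, T) = T*j + T**2 = T**2 + T*j)
Q(E) = 15 + E (Q(E) = E + 15 = 15 + E)
1/(Q(-782) + d(-52, -953)) = 1/((15 - 782) - 953*(-953 - 52)) = 1/(-767 - 953*(-1005)) = 1/(-767 + 957765) = 1/956998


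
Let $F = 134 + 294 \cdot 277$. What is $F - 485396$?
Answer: $-403824$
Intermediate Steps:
$F = 81572$ ($F = 134 + 81438 = 81572$)
$F - 485396 = 81572 - 485396 = -403824$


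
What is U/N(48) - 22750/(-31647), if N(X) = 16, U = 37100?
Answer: 41945275/18084 ≈ 2319.5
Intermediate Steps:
U/N(48) - 22750/(-31647) = 37100/16 - 22750/(-31647) = 37100*(1/16) - 22750*(-1/31647) = 9275/4 + 3250/4521 = 41945275/18084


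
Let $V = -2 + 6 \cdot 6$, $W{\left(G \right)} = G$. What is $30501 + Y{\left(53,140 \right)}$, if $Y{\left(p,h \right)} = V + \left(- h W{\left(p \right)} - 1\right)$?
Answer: $23114$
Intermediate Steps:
$V = 34$ ($V = -2 + 36 = 34$)
$Y{\left(p,h \right)} = 33 - h p$ ($Y{\left(p,h \right)} = 34 + \left(- h p - 1\right) = 34 - \left(1 + h p\right) = 33 - h p$)
$30501 + Y{\left(53,140 \right)} = 30501 + \left(33 - 140 \cdot 53\right) = 30501 + \left(33 - 7420\right) = 30501 - 7387 = 23114$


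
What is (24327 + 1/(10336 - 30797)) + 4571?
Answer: 591281977/20461 ≈ 28898.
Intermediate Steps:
(24327 + 1/(10336 - 30797)) + 4571 = (24327 + 1/(-20461)) + 4571 = (24327 - 1/20461) + 4571 = 497754746/20461 + 4571 = 591281977/20461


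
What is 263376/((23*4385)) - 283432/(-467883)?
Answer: 151814687368/47188339965 ≈ 3.2172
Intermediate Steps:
263376/((23*4385)) - 283432/(-467883) = 263376/100855 - 283432*(-1/467883) = 263376*(1/100855) + 283432/467883 = 263376/100855 + 283432/467883 = 151814687368/47188339965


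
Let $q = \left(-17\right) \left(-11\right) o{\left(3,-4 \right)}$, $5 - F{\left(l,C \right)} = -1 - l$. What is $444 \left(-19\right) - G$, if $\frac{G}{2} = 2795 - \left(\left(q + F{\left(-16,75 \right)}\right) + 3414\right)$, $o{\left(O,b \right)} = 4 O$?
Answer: $-2730$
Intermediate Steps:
$F{\left(l,C \right)} = 6 + l$ ($F{\left(l,C \right)} = 5 - \left(-1 - l\right) = 5 + \left(1 + l\right) = 6 + l$)
$q = 2244$ ($q = \left(-17\right) \left(-11\right) 4 \cdot 3 = 187 \cdot 12 = 2244$)
$G = -5706$ ($G = 2 \left(2795 - \left(\left(2244 + \left(6 - 16\right)\right) + 3414\right)\right) = 2 \left(2795 - \left(\left(2244 - 10\right) + 3414\right)\right) = 2 \left(2795 - \left(2234 + 3414\right)\right) = 2 \left(2795 - 5648\right) = 2 \left(-2853\right) = -5706$)
$444 \left(-19\right) - G = 444 \left(-19\right) - -5706 = -8436 + 5706 = -2730$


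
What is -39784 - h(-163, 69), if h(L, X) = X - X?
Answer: -39784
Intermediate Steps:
h(L, X) = 0
-39784 - h(-163, 69) = -39784 - 1*0 = -39784 + 0 = -39784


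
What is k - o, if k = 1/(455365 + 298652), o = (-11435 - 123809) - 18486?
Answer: 115915033411/754017 ≈ 1.5373e+5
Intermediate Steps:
o = -153730 (o = -135244 - 18486 = -153730)
k = 1/754017 ≈ 1.3262e-6
k - o = 1/754017 - 1*(-153730) = 1/754017 + 153730 = 115915033411/754017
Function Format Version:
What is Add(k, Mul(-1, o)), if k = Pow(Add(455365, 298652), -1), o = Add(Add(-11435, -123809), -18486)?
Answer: Rational(115915033411, 754017) ≈ 1.5373e+5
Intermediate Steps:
o = -153730 (o = Add(-135244, -18486) = -153730)
k = Rational(1, 754017) (k = Pow(754017, -1) = Rational(1, 754017) ≈ 1.3262e-6)
Add(k, Mul(-1, o)) = Add(Rational(1, 754017), Mul(-1, -153730)) = Add(Rational(1, 754017), 153730) = Rational(115915033411, 754017)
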